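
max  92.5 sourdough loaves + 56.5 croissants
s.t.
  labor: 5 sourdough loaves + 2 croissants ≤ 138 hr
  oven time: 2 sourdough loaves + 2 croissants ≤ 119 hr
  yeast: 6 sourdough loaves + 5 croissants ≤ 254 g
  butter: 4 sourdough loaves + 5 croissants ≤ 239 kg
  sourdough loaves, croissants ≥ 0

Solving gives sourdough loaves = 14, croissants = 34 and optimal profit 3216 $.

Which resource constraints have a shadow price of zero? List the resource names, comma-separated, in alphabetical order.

labor: 138/138 (binding)
oven time: 96/119 (slack 23)
yeast: 254/254 (binding)
butter: 226/239 (slack 13)
By complementary slackness, a constraint with positive slack has shadow price 0 → butter, oven time.

butter, oven time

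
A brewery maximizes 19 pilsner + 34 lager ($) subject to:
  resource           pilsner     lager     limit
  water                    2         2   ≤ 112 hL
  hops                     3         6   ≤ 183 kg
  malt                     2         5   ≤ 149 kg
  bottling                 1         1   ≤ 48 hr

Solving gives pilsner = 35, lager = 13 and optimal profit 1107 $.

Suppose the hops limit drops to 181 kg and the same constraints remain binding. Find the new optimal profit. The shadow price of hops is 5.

Δb = -2, so new z* = 1107 + (5)·(-2) = 1107 − 10 = 1097.

1097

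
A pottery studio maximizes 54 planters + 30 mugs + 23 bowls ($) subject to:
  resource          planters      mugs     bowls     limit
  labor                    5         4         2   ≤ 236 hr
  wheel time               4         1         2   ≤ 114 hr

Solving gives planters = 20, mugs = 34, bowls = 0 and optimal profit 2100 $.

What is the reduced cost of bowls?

-1

At the optimum: labor uses 236 of 236 (binding); wheel time uses 114 of 114 (binding).
Dual feasibility on the basic columns requires 5·y_labor + 4·y_wheel time = 54, 4·y_labor + 1·y_wheel time = 30.
Solving: y_labor = 6, y_wheel time = 6.
Reduced cost of bowls: c₃ − yᵀa₃ = 23 − (6·2 + 6·2) = 23 − 24 = -1.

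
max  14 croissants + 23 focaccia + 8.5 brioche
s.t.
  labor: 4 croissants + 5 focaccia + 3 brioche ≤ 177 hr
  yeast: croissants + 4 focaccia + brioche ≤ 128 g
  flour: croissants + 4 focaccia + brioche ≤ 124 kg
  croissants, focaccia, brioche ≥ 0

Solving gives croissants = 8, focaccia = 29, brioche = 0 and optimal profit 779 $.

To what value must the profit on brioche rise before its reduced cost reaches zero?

11

Check each constraint at x*: labor 177/177 (tight); yeast 124/128 (slack 4); flour 124/124 (tight).
Slack constraints have shadow price 0 (complementary slackness).
The binding rows give the dual system: 4·y_labor + 1·y_flour = 14 and 5·y_labor + 4·y_flour = 23.
→ y_labor = 3 and y_flour = 2.
brioche enters the basis when its profit ≥ yᵀa₃ = 3·3 + 2·1 = 11.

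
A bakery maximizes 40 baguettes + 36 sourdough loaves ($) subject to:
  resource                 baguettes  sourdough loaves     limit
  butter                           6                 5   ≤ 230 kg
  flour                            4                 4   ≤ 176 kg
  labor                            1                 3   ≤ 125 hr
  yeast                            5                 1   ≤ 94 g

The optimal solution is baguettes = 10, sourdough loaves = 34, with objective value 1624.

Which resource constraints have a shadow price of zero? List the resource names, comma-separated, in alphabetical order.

labor, yeast

butter: 230/230 (binding)
flour: 176/176 (binding)
labor: 112/125 (slack 13)
yeast: 84/94 (slack 10)
By complementary slackness, a constraint with positive slack has shadow price 0 → labor, yeast.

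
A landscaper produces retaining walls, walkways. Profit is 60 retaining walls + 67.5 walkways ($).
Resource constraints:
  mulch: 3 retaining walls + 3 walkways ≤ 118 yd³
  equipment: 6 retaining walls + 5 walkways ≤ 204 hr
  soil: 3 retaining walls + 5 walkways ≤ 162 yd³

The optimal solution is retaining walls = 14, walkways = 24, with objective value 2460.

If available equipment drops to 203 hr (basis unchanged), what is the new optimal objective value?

At the optimum: mulch uses 114 of 118 (slack = 4); equipment uses 204 of 204 (binding); soil uses 162 of 162 (binding).
Slack constraints have shadow price 0 (complementary slackness).
From A_Bᵀ y = c: 6·y_equipment + 3·y_soil = 60; 5·y_equipment + 5·y_soil = 67.5.
This yields shadow prices y_equipment = 6.5, y_soil = 7.
Δz = y_equipment·Δb = 6.5 × (-1) = -6.5, so new z* = 2460 − 6.5 = 2453.5.

2453.5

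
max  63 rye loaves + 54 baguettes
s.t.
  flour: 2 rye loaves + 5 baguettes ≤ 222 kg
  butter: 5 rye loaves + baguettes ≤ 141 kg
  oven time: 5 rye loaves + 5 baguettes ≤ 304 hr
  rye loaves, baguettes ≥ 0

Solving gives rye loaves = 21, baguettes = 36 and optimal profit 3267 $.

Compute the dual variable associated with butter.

9

At the optimum: flour uses 222 of 222 (binding); butter uses 141 of 141 (binding); oven time uses 285 of 304 (slack = 19).
By complementary slackness, y = 0 for the non-binding constraint.
Dual feasibility on the basic columns requires 2·y_flour + 5·y_butter = 63, 5·y_flour + 1·y_butter = 54.
This yields shadow prices y_flour = 9, y_butter = 9.
Shadow price of butter = 9.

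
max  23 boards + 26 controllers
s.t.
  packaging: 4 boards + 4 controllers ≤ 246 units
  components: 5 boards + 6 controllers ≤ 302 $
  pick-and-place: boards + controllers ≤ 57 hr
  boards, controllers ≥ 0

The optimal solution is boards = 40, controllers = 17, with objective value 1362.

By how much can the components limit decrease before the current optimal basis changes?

17

Binding constraints: components, pick-and-place. The basis is B = [[5,6],[1,1]] with det -1.
Per unit decrease in components, x* moves by d = (1, -1).
The basis stays optimal until controllers reaches 0; allowable decrease = 17 $.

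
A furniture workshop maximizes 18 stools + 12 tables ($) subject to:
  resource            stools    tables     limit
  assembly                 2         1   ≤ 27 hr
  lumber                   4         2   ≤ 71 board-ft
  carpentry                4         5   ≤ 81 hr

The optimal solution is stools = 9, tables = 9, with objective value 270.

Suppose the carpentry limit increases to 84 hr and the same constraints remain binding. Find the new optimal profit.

Binding: assembly and carpentry. Non-binding: lumber (17 unused).
Since lumber is not tight, its dual is 0.
Dual feasibility on the basic columns requires 2·y_assembly + 4·y_carpentry = 18, 1·y_assembly + 5·y_carpentry = 12.
→ y_assembly = 7 and y_carpentry = 1.
Δz = y_carpentry·Δb = 1 × (3) = 3, so new z* = 270 + 3 = 273.

273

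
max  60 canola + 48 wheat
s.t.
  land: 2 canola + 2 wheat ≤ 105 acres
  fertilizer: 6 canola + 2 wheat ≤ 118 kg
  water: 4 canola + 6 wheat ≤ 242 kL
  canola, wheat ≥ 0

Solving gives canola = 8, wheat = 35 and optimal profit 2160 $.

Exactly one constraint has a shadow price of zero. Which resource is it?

land

land: 86/105 (slack 19)
fertilizer: 118/118 (binding)
water: 242/242 (binding)
By complementary slackness, a constraint with positive slack has shadow price 0 → land.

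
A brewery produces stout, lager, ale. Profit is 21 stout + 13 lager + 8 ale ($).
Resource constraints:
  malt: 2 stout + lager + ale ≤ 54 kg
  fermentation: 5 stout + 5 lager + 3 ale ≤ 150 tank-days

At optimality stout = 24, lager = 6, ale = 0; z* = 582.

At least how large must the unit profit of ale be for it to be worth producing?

At the optimum: malt uses 54 of 54 (binding); fermentation uses 150 of 150 (binding).
From A_Bᵀ y = c: 2·y_malt + 5·y_fermentation = 21; 1·y_malt + 5·y_fermentation = 13.
→ y_malt = 8 and y_fermentation = 1.
ale enters the basis when its profit ≥ yᵀa₃ = 8·1 + 1·3 = 11.

11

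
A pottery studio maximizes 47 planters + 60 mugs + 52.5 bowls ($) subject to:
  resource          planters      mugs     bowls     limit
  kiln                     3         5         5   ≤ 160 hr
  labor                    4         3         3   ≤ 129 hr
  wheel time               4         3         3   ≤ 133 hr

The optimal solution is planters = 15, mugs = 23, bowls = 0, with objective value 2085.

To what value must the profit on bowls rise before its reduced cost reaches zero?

60

At the optimum: kiln uses 160 of 160 (binding); labor uses 129 of 129 (binding); wheel time uses 129 of 133 (slack = 4).
By complementary slackness, y = 0 for the non-binding constraint.
From A_Bᵀ y = c: 3·y_kiln + 4·y_labor = 47; 5·y_kiln + 3·y_labor = 60.
This yields shadow prices y_kiln = 9, y_labor = 5.
bowls enters the basis when its profit ≥ yᵀa₃ = 9·5 + 5·3 = 60.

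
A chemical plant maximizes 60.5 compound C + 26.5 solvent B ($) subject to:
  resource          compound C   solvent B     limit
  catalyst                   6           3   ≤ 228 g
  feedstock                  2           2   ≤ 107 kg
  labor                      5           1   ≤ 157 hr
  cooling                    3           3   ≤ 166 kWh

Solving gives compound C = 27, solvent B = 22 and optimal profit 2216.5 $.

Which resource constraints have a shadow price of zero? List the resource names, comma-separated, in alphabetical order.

catalyst: 228/228 (binding)
feedstock: 98/107 (slack 9)
labor: 157/157 (binding)
cooling: 147/166 (slack 19)
By complementary slackness, a constraint with positive slack has shadow price 0 → cooling, feedstock.

cooling, feedstock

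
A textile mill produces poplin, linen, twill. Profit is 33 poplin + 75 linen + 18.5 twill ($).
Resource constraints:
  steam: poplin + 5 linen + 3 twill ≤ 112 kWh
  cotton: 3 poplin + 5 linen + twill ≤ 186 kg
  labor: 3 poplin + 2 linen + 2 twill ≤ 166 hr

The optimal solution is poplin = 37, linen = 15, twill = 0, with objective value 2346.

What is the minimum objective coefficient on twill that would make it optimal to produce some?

Check each constraint at x*: steam 112/112 (tight); cotton 186/186 (tight); labor 141/166 (slack 25).
Since labor is not tight, its dual is 0.
Dual feasibility on the basic columns requires 1·y_steam + 3·y_cotton = 33, 5·y_steam + 5·y_cotton = 75.
This yields shadow prices y_steam = 6, y_cotton = 9.
twill enters the basis when its profit ≥ yᵀa₃ = 6·3 + 9·1 = 27.

27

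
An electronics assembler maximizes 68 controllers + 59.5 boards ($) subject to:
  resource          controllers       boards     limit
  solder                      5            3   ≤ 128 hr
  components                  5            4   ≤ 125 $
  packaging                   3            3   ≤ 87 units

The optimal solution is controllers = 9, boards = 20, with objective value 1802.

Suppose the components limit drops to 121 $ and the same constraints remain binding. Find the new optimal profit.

1768

At the optimum: solder uses 105 of 128 (slack = 23); components uses 125 of 125 (binding); packaging uses 87 of 87 (binding).
By complementary slackness, y = 0 for the non-binding constraint.
From A_Bᵀ y = c: 5·y_components + 3·y_packaging = 68; 4·y_components + 3·y_packaging = 59.5.
This yields shadow prices y_components = 8.5, y_packaging = 8.5.
Δz = y_components·Δb = 8.5 × (-4) = -34, so new z* = 1802 − 34 = 1768.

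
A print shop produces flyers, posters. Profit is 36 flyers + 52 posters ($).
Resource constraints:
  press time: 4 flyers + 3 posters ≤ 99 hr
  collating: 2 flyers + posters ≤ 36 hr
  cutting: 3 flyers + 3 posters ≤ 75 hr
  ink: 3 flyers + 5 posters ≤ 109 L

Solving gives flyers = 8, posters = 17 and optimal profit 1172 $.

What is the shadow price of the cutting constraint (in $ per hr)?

4

At the optimum: press time uses 83 of 99 (slack = 16); collating uses 33 of 36 (slack = 3); cutting uses 75 of 75 (binding); ink uses 109 of 109 (binding).
Since press time, collating are not tight, their duals are 0.
From A_Bᵀ y = c: 3·y_cutting + 3·y_ink = 36; 3·y_cutting + 5·y_ink = 52.
This yields shadow prices y_cutting = 4, y_ink = 8.
Shadow price of cutting = 4.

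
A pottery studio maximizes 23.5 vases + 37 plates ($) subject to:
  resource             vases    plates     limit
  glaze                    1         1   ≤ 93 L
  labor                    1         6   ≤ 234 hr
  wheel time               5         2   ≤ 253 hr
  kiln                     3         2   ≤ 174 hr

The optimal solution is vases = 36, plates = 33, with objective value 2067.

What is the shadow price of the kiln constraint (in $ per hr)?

Check each constraint at x*: glaze 69/93 (slack 24); labor 234/234 (tight); wheel time 246/253 (slack 7); kiln 174/174 (tight).
Slack constraints have shadow price 0 (complementary slackness).
Dual feasibility on the basic columns requires 1·y_labor + 3·y_kiln = 23.5, 6·y_labor + 2·y_kiln = 37.
This yields shadow prices y_labor = 4, y_kiln = 6.5.
Shadow price of kiln = 6.5.

6.5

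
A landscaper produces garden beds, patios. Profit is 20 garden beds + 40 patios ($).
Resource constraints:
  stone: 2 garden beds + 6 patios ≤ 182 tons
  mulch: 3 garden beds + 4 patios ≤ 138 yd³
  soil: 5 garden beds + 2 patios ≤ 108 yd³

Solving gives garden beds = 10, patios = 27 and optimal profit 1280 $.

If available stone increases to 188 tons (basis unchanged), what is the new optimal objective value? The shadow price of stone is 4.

1304

Δb = 6, so new z* = 1280 + (4)·(6) = 1280 + 24 = 1304.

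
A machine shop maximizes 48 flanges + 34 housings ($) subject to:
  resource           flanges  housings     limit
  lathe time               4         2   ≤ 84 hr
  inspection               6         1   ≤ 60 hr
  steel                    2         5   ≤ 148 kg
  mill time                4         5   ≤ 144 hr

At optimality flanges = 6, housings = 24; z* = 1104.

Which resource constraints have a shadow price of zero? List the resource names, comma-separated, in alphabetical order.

lathe time: 72/84 (slack 12)
inspection: 60/60 (binding)
steel: 132/148 (slack 16)
mill time: 144/144 (binding)
By complementary slackness, a constraint with positive slack has shadow price 0 → lathe time, steel.

lathe time, steel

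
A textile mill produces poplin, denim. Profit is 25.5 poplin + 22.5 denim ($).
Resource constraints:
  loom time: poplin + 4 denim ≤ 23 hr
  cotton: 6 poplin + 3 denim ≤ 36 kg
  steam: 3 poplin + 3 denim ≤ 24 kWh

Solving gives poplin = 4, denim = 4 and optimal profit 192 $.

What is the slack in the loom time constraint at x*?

loom time used = 1·4 + 4·4 = 20; slack = 23 − 20 = 3.

3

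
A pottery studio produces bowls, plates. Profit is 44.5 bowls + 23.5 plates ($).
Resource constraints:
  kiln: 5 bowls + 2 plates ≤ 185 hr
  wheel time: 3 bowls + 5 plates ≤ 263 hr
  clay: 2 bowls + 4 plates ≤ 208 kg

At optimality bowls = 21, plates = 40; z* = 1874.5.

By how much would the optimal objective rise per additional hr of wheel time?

Binding: kiln and wheel time. Non-binding: clay (6 unused).
Slack constraints have shadow price 0 (complementary slackness).
Dual feasibility on the basic columns requires 5·y_kiln + 3·y_wheel time = 44.5, 2·y_kiln + 5·y_wheel time = 23.5.
Solving: y_kiln = 8, y_wheel time = 1.5.
Shadow price of wheel time = 1.5.

1.5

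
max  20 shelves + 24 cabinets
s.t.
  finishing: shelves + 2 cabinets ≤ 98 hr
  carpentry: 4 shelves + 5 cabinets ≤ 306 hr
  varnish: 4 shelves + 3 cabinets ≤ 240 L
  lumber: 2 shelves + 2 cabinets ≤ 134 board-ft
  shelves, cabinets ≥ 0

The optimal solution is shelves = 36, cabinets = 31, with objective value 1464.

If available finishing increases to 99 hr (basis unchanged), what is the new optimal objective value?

1468

Check each constraint at x*: finishing 98/98 (tight); carpentry 299/306 (slack 7); varnish 237/240 (slack 3); lumber 134/134 (tight).
Slack constraints have shadow price 0 (complementary slackness).
The binding rows give the dual system: 1·y_finishing + 2·y_lumber = 20 and 2·y_finishing + 2·y_lumber = 24.
→ y_finishing = 4 and y_lumber = 8.
Δz = y_finishing·Δb = 4 × (1) = 4, so new z* = 1464 + 4 = 1468.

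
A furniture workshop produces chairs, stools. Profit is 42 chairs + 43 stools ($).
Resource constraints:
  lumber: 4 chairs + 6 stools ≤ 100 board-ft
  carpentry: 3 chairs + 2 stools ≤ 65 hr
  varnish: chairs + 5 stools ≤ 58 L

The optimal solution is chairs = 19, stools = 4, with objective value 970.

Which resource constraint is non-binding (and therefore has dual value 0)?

varnish

lumber: 100/100 (binding)
carpentry: 65/65 (binding)
varnish: 39/58 (slack 19)
By complementary slackness, a constraint with positive slack has shadow price 0 → varnish.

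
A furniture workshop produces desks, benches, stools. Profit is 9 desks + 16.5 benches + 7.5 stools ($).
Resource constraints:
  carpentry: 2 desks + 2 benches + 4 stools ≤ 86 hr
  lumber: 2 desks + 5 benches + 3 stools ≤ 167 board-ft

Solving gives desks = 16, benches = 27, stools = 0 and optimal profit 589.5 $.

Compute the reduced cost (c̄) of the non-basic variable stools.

Check each constraint at x*: carpentry 86/86 (tight); lumber 167/167 (tight).
From A_Bᵀ y = c: 2·y_carpentry + 2·y_lumber = 9; 2·y_carpentry + 5·y_lumber = 16.5.
This yields shadow prices y_carpentry = 2, y_lumber = 2.5.
Reduced cost of stools: c₃ − yᵀa₃ = 7.5 − (2·4 + 2.5·3) = 7.5 − 15.5 = -8.

-8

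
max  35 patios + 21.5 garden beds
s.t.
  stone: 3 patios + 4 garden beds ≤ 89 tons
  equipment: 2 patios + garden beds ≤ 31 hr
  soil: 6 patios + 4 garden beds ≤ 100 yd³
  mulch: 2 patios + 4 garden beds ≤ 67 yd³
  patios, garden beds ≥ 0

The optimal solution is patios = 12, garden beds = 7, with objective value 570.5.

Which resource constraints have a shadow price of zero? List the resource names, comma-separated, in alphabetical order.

stone: 64/89 (slack 25)
equipment: 31/31 (binding)
soil: 100/100 (binding)
mulch: 52/67 (slack 15)
By complementary slackness, a constraint with positive slack has shadow price 0 → mulch, stone.

mulch, stone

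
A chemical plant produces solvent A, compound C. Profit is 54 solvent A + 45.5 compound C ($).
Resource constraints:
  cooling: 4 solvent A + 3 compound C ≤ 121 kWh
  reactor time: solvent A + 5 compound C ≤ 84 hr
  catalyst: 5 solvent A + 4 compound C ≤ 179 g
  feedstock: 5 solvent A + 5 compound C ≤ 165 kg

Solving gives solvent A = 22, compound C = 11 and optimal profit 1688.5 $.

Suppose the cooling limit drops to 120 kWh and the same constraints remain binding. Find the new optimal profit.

1680

Binding: cooling and feedstock. Non-binding: reactor time (7 unused), catalyst (25 unused).
Since reactor time, catalyst are not tight, their duals are 0.
The binding rows give the dual system: 4·y_cooling + 5·y_feedstock = 54 and 3·y_cooling + 5·y_feedstock = 45.5.
→ y_cooling = 8.5 and y_feedstock = 4.
Δz = y_cooling·Δb = 8.5 × (-1) = -8.5, so new z* = 1688.5 − 8.5 = 1680.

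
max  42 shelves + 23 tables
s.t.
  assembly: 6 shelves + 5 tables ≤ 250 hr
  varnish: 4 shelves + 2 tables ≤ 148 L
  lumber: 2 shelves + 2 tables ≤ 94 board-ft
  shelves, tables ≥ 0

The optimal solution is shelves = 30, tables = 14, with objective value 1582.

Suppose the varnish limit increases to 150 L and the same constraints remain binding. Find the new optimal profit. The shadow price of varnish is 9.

Δb = 2, so new z* = 1582 + (9)·(2) = 1582 + 18 = 1600.

1600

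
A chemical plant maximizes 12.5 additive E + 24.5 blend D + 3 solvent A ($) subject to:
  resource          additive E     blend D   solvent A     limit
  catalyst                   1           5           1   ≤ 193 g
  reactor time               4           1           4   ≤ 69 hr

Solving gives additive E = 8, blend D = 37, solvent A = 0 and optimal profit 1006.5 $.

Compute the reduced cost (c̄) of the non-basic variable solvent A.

At the optimum: catalyst uses 193 of 193 (binding); reactor time uses 69 of 69 (binding).
Dual feasibility on the basic columns requires 1·y_catalyst + 4·y_reactor time = 12.5, 5·y_catalyst + 1·y_reactor time = 24.5.
This yields shadow prices y_catalyst = 4.5, y_reactor time = 2.
Reduced cost of solvent A: c₃ − yᵀa₃ = 3 − (4.5·1 + 2·4) = 3 − 12.5 = -9.5.

-9.5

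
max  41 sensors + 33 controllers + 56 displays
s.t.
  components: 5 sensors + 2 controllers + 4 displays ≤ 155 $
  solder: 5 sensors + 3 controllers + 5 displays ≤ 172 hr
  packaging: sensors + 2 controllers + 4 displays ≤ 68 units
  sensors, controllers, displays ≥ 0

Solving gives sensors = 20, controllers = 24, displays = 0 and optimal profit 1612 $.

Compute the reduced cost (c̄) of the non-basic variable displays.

-3

Check each constraint at x*: components 148/155 (slack 7); solder 172/172 (tight); packaging 68/68 (tight).
By complementary slackness, y = 0 for the non-binding constraint.
The binding rows give the dual system: 5·y_solder + 1·y_packaging = 41 and 3·y_solder + 2·y_packaging = 33.
This yields shadow prices y_solder = 7, y_packaging = 6.
Reduced cost of displays: c₃ − yᵀa₃ = 56 − (7·5 + 6·4) = 56 − 59 = -3.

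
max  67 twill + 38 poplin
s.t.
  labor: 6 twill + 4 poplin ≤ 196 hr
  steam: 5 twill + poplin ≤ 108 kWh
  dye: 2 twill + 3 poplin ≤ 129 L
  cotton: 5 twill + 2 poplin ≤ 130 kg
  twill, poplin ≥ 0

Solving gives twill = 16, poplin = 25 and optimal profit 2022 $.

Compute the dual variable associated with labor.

At the optimum: labor uses 196 of 196 (binding); steam uses 105 of 108 (slack = 3); dye uses 107 of 129 (slack = 22); cotton uses 130 of 130 (binding).
By complementary slackness, y = 0 for the non-binding constraints.
Dual feasibility on the basic columns requires 6·y_labor + 5·y_cotton = 67, 4·y_labor + 2·y_cotton = 38.
This yields shadow prices y_labor = 7, y_cotton = 5.
Shadow price of labor = 7.

7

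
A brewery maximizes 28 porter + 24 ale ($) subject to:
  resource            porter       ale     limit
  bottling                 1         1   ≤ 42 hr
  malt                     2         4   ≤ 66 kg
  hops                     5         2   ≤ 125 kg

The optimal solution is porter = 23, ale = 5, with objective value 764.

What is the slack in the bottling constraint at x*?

bottling used = 1·23 + 1·5 = 28; slack = 42 − 28 = 14.

14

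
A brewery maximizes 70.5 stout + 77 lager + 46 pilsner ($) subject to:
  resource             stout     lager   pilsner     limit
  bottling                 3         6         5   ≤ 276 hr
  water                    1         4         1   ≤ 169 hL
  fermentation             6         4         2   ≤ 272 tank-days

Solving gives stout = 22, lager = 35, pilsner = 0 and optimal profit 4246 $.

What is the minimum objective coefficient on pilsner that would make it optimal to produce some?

53.5

At the optimum: bottling uses 276 of 276 (binding); water uses 162 of 169 (slack = 7); fermentation uses 272 of 272 (binding).
Since water is not tight, its dual is 0.
The binding rows give the dual system: 3·y_bottling + 6·y_fermentation = 70.5 and 6·y_bottling + 4·y_fermentation = 77.
This yields shadow prices y_bottling = 7.5, y_fermentation = 8.
pilsner enters the basis when its profit ≥ yᵀa₃ = 7.5·5 + 8·2 = 53.5.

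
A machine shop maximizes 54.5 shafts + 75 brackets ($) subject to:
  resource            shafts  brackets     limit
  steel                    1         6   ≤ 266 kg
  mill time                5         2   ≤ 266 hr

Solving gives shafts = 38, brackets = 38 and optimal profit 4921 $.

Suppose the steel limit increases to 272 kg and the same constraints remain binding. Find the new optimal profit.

4978

At the optimum: steel uses 266 of 266 (binding); mill time uses 266 of 266 (binding).
From A_Bᵀ y = c: 1·y_steel + 5·y_mill time = 54.5; 6·y_steel + 2·y_mill time = 75.
→ y_steel = 9.5 and y_mill time = 9.
Δz = y_steel·Δb = 9.5 × (6) = 57, so new z* = 4921 + 57 = 4978.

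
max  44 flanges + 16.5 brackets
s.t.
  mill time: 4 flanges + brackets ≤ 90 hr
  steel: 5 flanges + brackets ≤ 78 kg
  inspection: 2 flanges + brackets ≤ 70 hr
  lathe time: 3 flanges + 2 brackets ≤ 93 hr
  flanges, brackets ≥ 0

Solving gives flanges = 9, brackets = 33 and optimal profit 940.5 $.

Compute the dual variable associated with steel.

Binding: steel and lathe time. Non-binding: mill time (21 unused), inspection (19 unused).
By complementary slackness, y = 0 for the non-binding constraints.
Dual feasibility on the basic columns requires 5·y_steel + 3·y_lathe time = 44, 1·y_steel + 2·y_lathe time = 16.5.
Solving: y_steel = 5.5, y_lathe time = 5.5.
Shadow price of steel = 5.5.

5.5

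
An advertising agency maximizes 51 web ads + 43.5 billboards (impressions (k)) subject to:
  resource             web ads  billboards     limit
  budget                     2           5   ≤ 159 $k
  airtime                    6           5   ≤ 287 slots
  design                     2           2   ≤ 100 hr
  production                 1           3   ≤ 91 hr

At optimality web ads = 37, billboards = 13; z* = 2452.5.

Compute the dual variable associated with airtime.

Binding: airtime and design. Non-binding: budget (20 unused), production (15 unused).
Slack constraints have shadow price 0 (complementary slackness).
Dual feasibility on the basic columns requires 6·y_airtime + 2·y_design = 51, 5·y_airtime + 2·y_design = 43.5.
This yields shadow prices y_airtime = 7.5, y_design = 3.
Shadow price of airtime = 7.5.

7.5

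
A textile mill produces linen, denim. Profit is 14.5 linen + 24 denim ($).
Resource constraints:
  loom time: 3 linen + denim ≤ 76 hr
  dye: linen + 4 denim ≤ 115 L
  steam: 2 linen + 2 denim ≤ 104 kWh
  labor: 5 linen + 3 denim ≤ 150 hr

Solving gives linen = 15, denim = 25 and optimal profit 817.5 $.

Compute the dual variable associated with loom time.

Check each constraint at x*: loom time 70/76 (slack 6); dye 115/115 (tight); steam 80/104 (slack 24); labor 150/150 (tight).
Since loom time, steam are not tight, their duals are 0.
The binding rows give the dual system: 1·y_dye + 5·y_labor = 14.5 and 4·y_dye + 3·y_labor = 24.
Solving: y_dye = 4.5, y_labor = 2.
Shadow price of loom time = 0.

0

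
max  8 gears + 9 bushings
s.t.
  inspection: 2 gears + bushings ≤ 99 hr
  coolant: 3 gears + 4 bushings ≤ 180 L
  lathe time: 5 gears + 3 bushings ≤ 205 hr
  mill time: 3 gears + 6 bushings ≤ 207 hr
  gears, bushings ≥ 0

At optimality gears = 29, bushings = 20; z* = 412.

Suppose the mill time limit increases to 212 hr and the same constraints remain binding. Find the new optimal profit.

At the optimum: inspection uses 78 of 99 (slack = 21); coolant uses 167 of 180 (slack = 13); lathe time uses 205 of 205 (binding); mill time uses 207 of 207 (binding).
By complementary slackness, y = 0 for the non-binding constraints.
Dual feasibility on the basic columns requires 5·y_lathe time + 3·y_mill time = 8, 3·y_lathe time + 6·y_mill time = 9.
→ y_lathe time = 1 and y_mill time = 1.
Δz = y_mill time·Δb = 1 × (5) = 5, so new z* = 412 + 5 = 417.

417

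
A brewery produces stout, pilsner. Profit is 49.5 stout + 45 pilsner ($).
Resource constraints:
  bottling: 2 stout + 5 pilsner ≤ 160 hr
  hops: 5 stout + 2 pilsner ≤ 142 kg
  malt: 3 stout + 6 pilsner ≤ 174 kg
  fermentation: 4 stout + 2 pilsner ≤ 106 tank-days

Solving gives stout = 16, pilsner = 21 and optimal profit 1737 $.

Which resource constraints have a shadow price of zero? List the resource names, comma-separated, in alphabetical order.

bottling: 137/160 (slack 23)
hops: 122/142 (slack 20)
malt: 174/174 (binding)
fermentation: 106/106 (binding)
By complementary slackness, a constraint with positive slack has shadow price 0 → bottling, hops.

bottling, hops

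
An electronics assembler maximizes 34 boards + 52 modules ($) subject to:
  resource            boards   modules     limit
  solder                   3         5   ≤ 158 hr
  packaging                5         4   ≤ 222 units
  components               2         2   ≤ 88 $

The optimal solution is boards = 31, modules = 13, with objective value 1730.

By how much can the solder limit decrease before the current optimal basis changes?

26

Binding constraints: solder, components. The basis is B = [[3,5],[2,2]] with det -4.
Per unit decrease in solder, x* moves by d = (0.5, -0.5).
The basis stays optimal until modules reaches 0; allowable decrease = 26 hr.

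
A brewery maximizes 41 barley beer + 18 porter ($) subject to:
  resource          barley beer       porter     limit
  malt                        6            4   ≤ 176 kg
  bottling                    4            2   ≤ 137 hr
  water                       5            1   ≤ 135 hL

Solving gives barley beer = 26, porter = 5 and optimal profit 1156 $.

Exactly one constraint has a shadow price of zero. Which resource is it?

bottling

malt: 176/176 (binding)
bottling: 114/137 (slack 23)
water: 135/135 (binding)
By complementary slackness, a constraint with positive slack has shadow price 0 → bottling.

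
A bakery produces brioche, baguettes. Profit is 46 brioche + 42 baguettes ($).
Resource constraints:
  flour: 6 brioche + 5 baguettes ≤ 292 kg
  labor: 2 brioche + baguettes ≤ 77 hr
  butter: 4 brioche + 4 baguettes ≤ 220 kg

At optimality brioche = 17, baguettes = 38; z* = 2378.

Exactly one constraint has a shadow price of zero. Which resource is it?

flour: 292/292 (binding)
labor: 72/77 (slack 5)
butter: 220/220 (binding)
By complementary slackness, a constraint with positive slack has shadow price 0 → labor.

labor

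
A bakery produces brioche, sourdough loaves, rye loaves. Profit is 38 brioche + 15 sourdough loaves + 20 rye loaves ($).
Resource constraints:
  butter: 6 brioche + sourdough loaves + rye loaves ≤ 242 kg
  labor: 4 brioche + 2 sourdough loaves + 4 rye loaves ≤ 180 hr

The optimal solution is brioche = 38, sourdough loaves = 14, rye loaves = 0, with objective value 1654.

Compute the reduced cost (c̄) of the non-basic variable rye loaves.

At the optimum: butter uses 242 of 242 (binding); labor uses 180 of 180 (binding).
Dual feasibility on the basic columns requires 6·y_butter + 4·y_labor = 38, 1·y_butter + 2·y_labor = 15.
This yields shadow prices y_butter = 2, y_labor = 6.5.
Reduced cost of rye loaves: c₃ − yᵀa₃ = 20 − (2·1 + 6.5·4) = 20 − 28 = -8.

-8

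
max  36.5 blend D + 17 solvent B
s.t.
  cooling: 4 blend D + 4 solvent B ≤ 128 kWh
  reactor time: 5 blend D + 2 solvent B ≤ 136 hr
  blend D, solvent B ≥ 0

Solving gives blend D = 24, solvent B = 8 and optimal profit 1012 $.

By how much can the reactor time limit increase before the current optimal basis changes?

Binding constraints: cooling, reactor time. The basis is B = [[4,4],[5,2]] with det -12.
Per unit increase in reactor time, x* moves by d = (0.3333, -0.3333).
The basis stays optimal until solvent B reaches 0; allowable increase = 24 hr.

24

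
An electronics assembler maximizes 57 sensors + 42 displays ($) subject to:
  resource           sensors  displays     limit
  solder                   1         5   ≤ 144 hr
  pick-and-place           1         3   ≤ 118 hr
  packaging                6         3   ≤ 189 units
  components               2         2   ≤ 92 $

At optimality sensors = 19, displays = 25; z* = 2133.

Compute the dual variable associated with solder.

At the optimum: solder uses 144 of 144 (binding); pick-and-place uses 94 of 118 (slack = 24); packaging uses 189 of 189 (binding); components uses 88 of 92 (slack = 4).
By complementary slackness, y = 0 for the non-binding constraints.
Dual feasibility on the basic columns requires 1·y_solder + 6·y_packaging = 57, 5·y_solder + 3·y_packaging = 42.
Solving: y_solder = 3, y_packaging = 9.
Shadow price of solder = 3.

3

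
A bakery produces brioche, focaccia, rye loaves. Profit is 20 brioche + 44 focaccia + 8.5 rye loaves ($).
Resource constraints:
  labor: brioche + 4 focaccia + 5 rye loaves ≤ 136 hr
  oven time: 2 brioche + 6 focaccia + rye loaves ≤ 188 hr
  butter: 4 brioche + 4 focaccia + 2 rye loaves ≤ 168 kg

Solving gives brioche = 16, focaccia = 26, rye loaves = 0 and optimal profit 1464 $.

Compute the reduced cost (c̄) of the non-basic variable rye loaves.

-1.5

Check each constraint at x*: labor 120/136 (slack 16); oven time 188/188 (tight); butter 168/168 (tight).
Slack constraints have shadow price 0 (complementary slackness).
Dual feasibility on the basic columns requires 2·y_oven time + 4·y_butter = 20, 6·y_oven time + 4·y_butter = 44.
Solving: y_oven time = 6, y_butter = 2.
Reduced cost of rye loaves: c₃ − yᵀa₃ = 8.5 − (6·1 + 2·2) = 8.5 − 10 = -1.5.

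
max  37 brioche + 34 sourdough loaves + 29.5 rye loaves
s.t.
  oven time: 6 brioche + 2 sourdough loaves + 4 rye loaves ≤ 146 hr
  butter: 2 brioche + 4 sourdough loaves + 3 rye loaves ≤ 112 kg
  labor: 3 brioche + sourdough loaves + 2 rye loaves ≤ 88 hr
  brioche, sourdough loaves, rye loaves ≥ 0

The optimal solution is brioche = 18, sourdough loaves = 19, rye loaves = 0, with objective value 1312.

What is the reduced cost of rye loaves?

-6

Check each constraint at x*: oven time 146/146 (tight); butter 112/112 (tight); labor 73/88 (slack 15).
Since labor is not tight, its dual is 0.
From A_Bᵀ y = c: 6·y_oven time + 2·y_butter = 37; 2·y_oven time + 4·y_butter = 34.
This yields shadow prices y_oven time = 4, y_butter = 6.5.
Reduced cost of rye loaves: c₃ − yᵀa₃ = 29.5 − (4·4 + 6.5·3) = 29.5 − 35.5 = -6.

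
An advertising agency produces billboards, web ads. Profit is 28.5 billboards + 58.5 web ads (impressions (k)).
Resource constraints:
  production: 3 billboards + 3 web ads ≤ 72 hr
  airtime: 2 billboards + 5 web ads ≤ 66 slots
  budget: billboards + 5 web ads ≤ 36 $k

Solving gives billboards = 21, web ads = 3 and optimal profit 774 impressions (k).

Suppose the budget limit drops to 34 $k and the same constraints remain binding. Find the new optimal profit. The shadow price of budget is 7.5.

759

Δb = -2, so new z* = 774 + (7.5)·(-2) = 774 − 15 = 759.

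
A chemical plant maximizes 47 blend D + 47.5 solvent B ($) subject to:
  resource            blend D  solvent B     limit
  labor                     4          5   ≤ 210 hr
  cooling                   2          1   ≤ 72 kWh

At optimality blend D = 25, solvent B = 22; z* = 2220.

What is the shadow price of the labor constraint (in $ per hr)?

Check each constraint at x*: labor 210/210 (tight); cooling 72/72 (tight).
Dual feasibility on the basic columns requires 4·y_labor + 2·y_cooling = 47, 5·y_labor + 1·y_cooling = 47.5.
Solving: y_labor = 8, y_cooling = 7.5.
Shadow price of labor = 8.

8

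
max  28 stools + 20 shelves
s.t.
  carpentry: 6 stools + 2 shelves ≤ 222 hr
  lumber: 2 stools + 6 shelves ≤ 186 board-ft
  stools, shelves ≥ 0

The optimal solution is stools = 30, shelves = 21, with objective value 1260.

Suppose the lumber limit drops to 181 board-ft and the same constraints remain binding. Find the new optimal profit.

1250

At the optimum: carpentry uses 222 of 222 (binding); lumber uses 186 of 186 (binding).
The binding rows give the dual system: 6·y_carpentry + 2·y_lumber = 28 and 2·y_carpentry + 6·y_lumber = 20.
→ y_carpentry = 4 and y_lumber = 2.
Δz = y_lumber·Δb = 2 × (-5) = -10, so new z* = 1260 − 10 = 1250.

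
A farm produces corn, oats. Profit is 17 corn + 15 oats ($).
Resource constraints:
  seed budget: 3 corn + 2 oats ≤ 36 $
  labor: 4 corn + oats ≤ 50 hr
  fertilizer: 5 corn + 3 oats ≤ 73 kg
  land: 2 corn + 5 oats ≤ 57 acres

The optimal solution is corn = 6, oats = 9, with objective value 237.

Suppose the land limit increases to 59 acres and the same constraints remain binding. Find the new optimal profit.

239

At the optimum: seed budget uses 36 of 36 (binding); labor uses 33 of 50 (slack = 17); fertilizer uses 57 of 73 (slack = 16); land uses 57 of 57 (binding).
Slack constraints have shadow price 0 (complementary slackness).
Dual feasibility on the basic columns requires 3·y_seed budget + 2·y_land = 17, 2·y_seed budget + 5·y_land = 15.
Solving: y_seed budget = 5, y_land = 1.
Δz = y_land·Δb = 1 × (2) = 2, so new z* = 237 + 2 = 239.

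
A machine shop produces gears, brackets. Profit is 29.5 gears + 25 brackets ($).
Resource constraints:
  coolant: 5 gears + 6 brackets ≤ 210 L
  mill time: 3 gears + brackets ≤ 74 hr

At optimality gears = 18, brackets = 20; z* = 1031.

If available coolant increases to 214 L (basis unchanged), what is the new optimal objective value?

1045

Both coolant and mill time are binding at x*.
Dual feasibility on the basic columns requires 5·y_coolant + 3·y_mill time = 29.5, 6·y_coolant + 1·y_mill time = 25.
This yields shadow prices y_coolant = 3.5, y_mill time = 4.
Δz = y_coolant·Δb = 3.5 × (4) = 14, so new z* = 1031 + 14 = 1045.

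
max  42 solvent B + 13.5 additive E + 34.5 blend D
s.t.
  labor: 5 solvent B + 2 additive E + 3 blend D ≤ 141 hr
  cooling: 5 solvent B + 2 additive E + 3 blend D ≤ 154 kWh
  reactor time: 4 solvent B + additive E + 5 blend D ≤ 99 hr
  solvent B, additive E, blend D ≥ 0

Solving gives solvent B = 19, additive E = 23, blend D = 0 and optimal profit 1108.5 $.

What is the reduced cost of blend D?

Check each constraint at x*: labor 141/141 (tight); cooling 141/154 (slack 13); reactor time 99/99 (tight).
By complementary slackness, y = 0 for the non-binding constraint.
Dual feasibility on the basic columns requires 5·y_labor + 4·y_reactor time = 42, 2·y_labor + 1·y_reactor time = 13.5.
Solving: y_labor = 4, y_reactor time = 5.5.
Reduced cost of blend D: c₃ − yᵀa₃ = 34.5 − (4·3 + 5.5·5) = 34.5 − 39.5 = -5.

-5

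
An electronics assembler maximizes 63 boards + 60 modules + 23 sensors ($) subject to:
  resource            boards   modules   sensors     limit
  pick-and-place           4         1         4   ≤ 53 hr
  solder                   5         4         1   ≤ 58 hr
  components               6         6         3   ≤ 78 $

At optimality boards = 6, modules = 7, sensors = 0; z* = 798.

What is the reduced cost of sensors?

At the optimum: pick-and-place uses 31 of 53 (slack = 22); solder uses 58 of 58 (binding); components uses 78 of 78 (binding).
Since pick-and-place is not tight, its dual is 0.
The binding rows give the dual system: 5·y_solder + 6·y_components = 63 and 4·y_solder + 6·y_components = 60.
→ y_solder = 3 and y_components = 8.
Reduced cost of sensors: c₃ − yᵀa₃ = 23 − (3·1 + 8·3) = 23 − 27 = -4.

-4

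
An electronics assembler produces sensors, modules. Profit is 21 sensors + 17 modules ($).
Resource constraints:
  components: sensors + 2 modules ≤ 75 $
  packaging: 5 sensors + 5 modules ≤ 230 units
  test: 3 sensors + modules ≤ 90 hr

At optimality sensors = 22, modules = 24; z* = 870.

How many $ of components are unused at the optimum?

5

components used = 1·22 + 2·24 = 70; slack = 75 − 70 = 5.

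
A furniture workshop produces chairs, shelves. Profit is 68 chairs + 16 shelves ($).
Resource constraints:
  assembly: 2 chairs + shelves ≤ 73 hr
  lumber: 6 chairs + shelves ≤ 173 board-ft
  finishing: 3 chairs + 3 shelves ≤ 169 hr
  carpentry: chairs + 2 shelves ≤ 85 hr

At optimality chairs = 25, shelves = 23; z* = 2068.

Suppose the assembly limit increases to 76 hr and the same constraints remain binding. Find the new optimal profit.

At the optimum: assembly uses 73 of 73 (binding); lumber uses 173 of 173 (binding); finishing uses 144 of 169 (slack = 25); carpentry uses 71 of 85 (slack = 14).
Since finishing, carpentry are not tight, their duals are 0.
Dual feasibility on the basic columns requires 2·y_assembly + 6·y_lumber = 68, 1·y_assembly + 1·y_lumber = 16.
→ y_assembly = 7 and y_lumber = 9.
Δz = y_assembly·Δb = 7 × (3) = 21, so new z* = 2068 + 21 = 2089.

2089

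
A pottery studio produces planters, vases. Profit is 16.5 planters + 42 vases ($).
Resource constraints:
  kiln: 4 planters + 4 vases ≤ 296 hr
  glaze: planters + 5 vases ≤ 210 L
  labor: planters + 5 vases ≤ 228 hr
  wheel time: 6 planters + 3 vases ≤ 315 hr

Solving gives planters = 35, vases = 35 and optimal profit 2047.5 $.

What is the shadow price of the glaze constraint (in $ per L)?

Check each constraint at x*: kiln 280/296 (slack 16); glaze 210/210 (tight); labor 210/228 (slack 18); wheel time 315/315 (tight).
Since kiln, labor are not tight, their duals are 0.
The binding rows give the dual system: 1·y_glaze + 6·y_wheel time = 16.5 and 5·y_glaze + 3·y_wheel time = 42.
This yields shadow prices y_glaze = 7.5, y_wheel time = 1.5.
Shadow price of glaze = 7.5.

7.5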